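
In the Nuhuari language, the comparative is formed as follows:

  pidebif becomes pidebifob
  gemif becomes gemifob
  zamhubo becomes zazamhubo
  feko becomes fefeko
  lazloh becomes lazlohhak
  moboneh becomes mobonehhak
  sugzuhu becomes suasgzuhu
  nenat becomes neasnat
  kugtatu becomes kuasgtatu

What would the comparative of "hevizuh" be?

hevizuhhak

zamhubo and lazloh both have last vowel 'o' yet inflect differently (zazamhubo, lazlohhak), so the last vowel is not what conditions the rule; the final letter is.
"hevizuh" ends in -h. The stems ending in -h (lazloh → lazlohhak, moboneh → mobonehhak) double the final consonant and add -ak.
The other patterns: stems ending in -f add -ob; stems ending in -o repeat the first consonant+vowel as a prefix; stems ending in -t or -u insert -as- after the first vowel.
So hevizuh → hevizuhhak.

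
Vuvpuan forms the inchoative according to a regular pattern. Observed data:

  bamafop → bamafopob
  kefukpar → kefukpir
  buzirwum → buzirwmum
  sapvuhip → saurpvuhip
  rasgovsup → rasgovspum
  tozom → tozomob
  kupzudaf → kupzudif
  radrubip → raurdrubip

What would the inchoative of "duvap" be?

duvip

buzirwum and tozom both end in -m yet inflect differently (buzirwmum, tozomob), so the final letter is not what conditions the rule; the last vowel is.
"duvap" has last vowel 'a'. The stems whose last vowel is 'a' (kefukpar → kefukpir, kupzudaf → kupzudif) change the last vowel to 'i'.
So duvap → duvip.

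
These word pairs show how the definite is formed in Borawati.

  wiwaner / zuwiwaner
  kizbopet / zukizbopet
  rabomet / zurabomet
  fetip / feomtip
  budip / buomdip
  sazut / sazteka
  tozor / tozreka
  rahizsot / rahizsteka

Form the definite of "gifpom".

kizbopet and sazut both end in -t yet inflect differently (zukizbopet, sazteka), so the final letter is not what conditions the rule; the last vowel is.
"gifpom" has last vowel 'o'. The stems whose last vowel is 'o' (tozor → tozreka, rahizsot → rahizsteka) delete the last vowel and add -eka.
The other patterns: stems whose last vowel is 'e' add the prefix zu-; stems whose last vowel is 'i' insert -om- after the first vowel.
So gifpom → gifpmeka.

gifpmeka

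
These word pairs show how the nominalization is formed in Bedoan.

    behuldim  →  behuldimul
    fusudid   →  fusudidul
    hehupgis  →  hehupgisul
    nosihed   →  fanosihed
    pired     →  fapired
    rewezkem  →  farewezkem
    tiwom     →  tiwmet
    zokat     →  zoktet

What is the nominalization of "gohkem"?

"gohkem" has last vowel 'e'. The stems whose last vowel is 'e' (nosihed → fanosihed, pired → fapired, rewezkem → farewezkem) add the prefix fa-.
So gohkem → fagohkem.

fagohkem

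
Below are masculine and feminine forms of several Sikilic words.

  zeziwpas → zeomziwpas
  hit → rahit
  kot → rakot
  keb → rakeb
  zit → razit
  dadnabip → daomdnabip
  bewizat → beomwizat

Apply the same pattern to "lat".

ralat

kot and bewizat both end in -t yet inflect differently (rakot, beomwizat), so the final letter is not what conditions the rule; the number of vowels is.
"lat" has 1 vowel. The stems with 1 vowel (kot → rakot, zit → razit, keb → rakeb) add the prefix ra-.
So lat → ralat.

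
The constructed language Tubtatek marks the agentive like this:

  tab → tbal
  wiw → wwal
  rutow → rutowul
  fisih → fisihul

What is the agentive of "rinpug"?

rinpugul

rutow and wiw both end in -w yet inflect differently (rutowul, wwal), so the final letter is not what conditions the rule; the number of vowels is.
"rinpug" has 2 vowels. The stems with 2 vowels (fisih → fisihul, rutow → rutowul) add -ul.
The other pattern: stems with 1 vowel delete the last vowel and add -al.
So rinpug → rinpugul.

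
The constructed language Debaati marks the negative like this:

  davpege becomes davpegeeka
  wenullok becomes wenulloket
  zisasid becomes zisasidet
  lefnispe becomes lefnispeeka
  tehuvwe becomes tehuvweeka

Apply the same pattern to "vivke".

wenullok and tehuvwe both have 3 vowels yet inflect differently (wenulloket, tehuvweeka), so the number of vowels is not what conditions the rule; whether the stem ends in a vowel or a consonant is.
"vivke" ends in a vowel. The stems ending in a vowel (tehuvwe → tehuvweeka, lefnispe → lefnispeeka, davpege → davpegeeka) add -eka.
The other pattern: stems ending in a consonant add -et.
So vivke → vivkeeka.

vivkeeka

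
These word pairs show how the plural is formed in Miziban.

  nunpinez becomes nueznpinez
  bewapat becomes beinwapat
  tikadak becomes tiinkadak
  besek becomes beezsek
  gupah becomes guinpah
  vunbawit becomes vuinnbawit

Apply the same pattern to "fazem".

faezzem

"fazem" has last vowel 'e'. The stems whose last vowel is 'e' (nunpinez → nueznpinez, besek → beezsek) insert -ez- after the first vowel.
So fazem → faezzem.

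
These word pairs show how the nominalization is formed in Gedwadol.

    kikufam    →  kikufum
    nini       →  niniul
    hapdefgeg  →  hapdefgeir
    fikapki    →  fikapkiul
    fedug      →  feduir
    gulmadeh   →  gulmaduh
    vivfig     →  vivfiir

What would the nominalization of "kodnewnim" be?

vivfig and fikapki both have last vowel 'i' yet inflect differently (vivfiir, fikapkiul), so the last vowel is not what conditions the rule; the final letter is.
"kodnewnim" ends in -m. The one such stem in the data (kikufam → kikufum) changes the last vowel to 'u' (as does gulmadeh), so the same rule applies.
The other patterns: stems ending in -g drop the final letter and add -ir; stems ending in -i add -ul.
So kodnewnim → kodnewnum.

kodnewnum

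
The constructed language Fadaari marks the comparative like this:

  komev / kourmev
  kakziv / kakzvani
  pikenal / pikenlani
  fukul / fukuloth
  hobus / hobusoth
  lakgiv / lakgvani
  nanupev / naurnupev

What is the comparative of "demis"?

demsani

lakgiv and nanupev both end in -v yet inflect differently (lakgvani, naurnupev), so the final letter is not what conditions the rule; the last vowel is.
"demis" has last vowel 'i'. The stems whose last vowel is 'i' (lakgiv → lakgvani, kakziv → kakzvani) delete the last vowel and add -ani.
The other patterns: stems whose last vowel is 'e' insert -ur- after the first vowel; stems whose last vowel is 'u' add -oth.
So demis → demsani.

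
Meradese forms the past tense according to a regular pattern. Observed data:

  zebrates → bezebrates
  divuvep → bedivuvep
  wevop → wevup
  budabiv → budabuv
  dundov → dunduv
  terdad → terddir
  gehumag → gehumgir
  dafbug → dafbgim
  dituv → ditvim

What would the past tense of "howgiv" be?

howguv

divuvep and wevop both end in -p yet inflect differently (bedivuvep, wevup), so the final letter is not what conditions the rule; the last vowel is.
"howgiv" has last vowel 'i'. The one such stem in the data (budabiv → budabuv) changes the last vowel to 'u' (as do wevop, dundov), so the same rule applies.
The other patterns: stems whose last vowel is 'e' add the prefix be-; stems whose last vowel is 'a' delete the last vowel and add -ir; stems whose last vowel is 'u' delete the last vowel and add -im.
So howgiv → howguv.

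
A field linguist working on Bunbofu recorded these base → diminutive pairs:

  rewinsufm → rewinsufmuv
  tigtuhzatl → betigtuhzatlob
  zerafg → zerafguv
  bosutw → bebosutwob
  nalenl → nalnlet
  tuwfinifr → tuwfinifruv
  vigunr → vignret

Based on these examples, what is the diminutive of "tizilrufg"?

tizilrufguv

tuwfinifr and vigunr both end in -r yet inflect differently (tuwfinifruv, vignret), so the final letter is not what conditions the rule; the second-to-last letter is.
"tizilrufg" has second-to-last letter 'f'. The stems whose second-to-last letter is 'f' (zerafg → zerafguv, rewinsufm → rewinsufmuv, tuwfinifr → tuwfinifruv) add -uv.
The other patterns: stems whose second-to-last letter is 'n' delete the last vowel and add -et; stems whose second-to-last letter is 't' add be- … -ob around the stem.
So tizilrufg → tizilrufguv.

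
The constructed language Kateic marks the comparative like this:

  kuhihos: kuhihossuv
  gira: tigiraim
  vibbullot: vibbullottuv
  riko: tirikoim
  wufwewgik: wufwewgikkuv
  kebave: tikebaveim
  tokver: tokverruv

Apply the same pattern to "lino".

"lino" ends in a vowel. The stems ending in a vowel (gira → tigiraim, kebave → tikebaveim, riko → tirikoim) add ti- … -im around the stem.
So lino → tilinoim.

tilinoim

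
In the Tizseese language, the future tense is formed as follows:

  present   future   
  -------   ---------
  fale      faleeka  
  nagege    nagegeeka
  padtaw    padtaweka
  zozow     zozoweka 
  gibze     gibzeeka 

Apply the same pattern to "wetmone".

Every pair shown (fale → faleeka, nagege → nagegeeka, padtaw → padtaweka, …) follows the same rule: add -eka.
So wetmone → wetmoneeka.

wetmoneeka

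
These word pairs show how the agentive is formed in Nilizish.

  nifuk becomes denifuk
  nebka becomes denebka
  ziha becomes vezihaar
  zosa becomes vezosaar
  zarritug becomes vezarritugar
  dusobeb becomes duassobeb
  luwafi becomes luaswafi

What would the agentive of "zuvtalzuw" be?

vezuvtalzuwar

nebka and ziha both end in -a yet inflect differently (denebka, vezihaar), so the final letter is not what conditions the rule; the first letter is.
"zuvtalzuw" begins with z-. The stems beginning with z- (ziha → vezihaar, zosa → vezosaar, zarritug → vezarritugar) add ve- … -ar around the stem.
The other patterns: stems beginning with n- add the prefix de-; stems beginning with d- or l- insert -as- after the first vowel.
So zuvtalzuw → vezuvtalzuwar.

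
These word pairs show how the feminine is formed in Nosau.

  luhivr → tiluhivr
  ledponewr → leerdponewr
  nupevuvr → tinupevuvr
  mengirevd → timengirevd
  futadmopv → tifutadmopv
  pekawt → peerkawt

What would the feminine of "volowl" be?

voerlowl

ledponewr and nupevuvr both end in -r yet inflect differently (leerdponewr, tinupevuvr), so the final letter is not what conditions the rule; the second-to-last letter is.
"volowl" has second-to-last letter 'w'. The stems whose second-to-last letter is 'w' (ledponewr → leerdponewr, pekawt → peerkawt) insert -er- after the first vowel.
So volowl → voerlowl.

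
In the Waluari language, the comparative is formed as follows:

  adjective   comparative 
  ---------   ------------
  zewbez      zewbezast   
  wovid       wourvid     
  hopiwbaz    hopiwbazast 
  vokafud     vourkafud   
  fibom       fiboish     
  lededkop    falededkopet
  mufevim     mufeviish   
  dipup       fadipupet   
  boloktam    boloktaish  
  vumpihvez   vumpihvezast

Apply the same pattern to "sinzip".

fibom and lededkop both have last vowel 'o' yet inflect differently (fiboish, falededkopet), so the last vowel is not what conditions the rule; the final letter is.
"sinzip" ends in -p. The stems ending in -p (lededkop → falededkopet, dipup → fadipupet) add fa- … -et around the stem.
The other patterns: stems ending in -m drop the final letter and add -ish; stems ending in -z add -ast; stems ending in -d insert -ur- after the first vowel.
So sinzip → fasinzipet.

fasinzipet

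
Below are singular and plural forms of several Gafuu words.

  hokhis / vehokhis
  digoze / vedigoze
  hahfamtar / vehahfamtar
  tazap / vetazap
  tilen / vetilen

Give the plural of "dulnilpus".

vedulnilpus

Every pair shown (hokhis → vehokhis, digoze → vedigoze, hahfamtar → vehahfamtar, …) follows the same rule: add the prefix ve-.
So dulnilpus → vedulnilpus.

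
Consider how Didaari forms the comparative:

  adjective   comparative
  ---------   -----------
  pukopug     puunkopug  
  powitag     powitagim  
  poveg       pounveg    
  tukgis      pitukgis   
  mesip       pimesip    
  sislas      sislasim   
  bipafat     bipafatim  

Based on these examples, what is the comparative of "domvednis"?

pidomvednis

sislas and tukgis both end in -s yet inflect differently (sislasim, pitukgis), so the final letter is not what conditions the rule; the last vowel is.
"domvednis" has last vowel 'i'. The stems whose last vowel is 'i' (mesip → pimesip, tukgis → pitukgis) add the prefix pi-.
The other patterns: stems whose last vowel is 'a' add -im; stems whose last vowel is 'e' or 'u' insert -un- after the first vowel.
So domvednis → pidomvednis.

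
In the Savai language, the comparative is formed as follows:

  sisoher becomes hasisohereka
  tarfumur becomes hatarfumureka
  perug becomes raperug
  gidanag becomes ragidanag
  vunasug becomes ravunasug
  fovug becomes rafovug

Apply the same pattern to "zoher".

tarfumur and perug both have last vowel 'u' yet inflect differently (hatarfumureka, raperug), so the last vowel is not what conditions the rule; the final letter is.
"zoher" ends in -r. The stems ending in -r (sisoher → hasisohereka, tarfumur → hatarfumureka) add ha- … -eka around the stem.
So zoher → hazohereka.

hazohereka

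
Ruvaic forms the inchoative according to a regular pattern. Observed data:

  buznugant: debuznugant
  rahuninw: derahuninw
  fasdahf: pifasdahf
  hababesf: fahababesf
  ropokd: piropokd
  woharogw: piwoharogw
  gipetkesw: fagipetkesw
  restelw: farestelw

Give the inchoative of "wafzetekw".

piwafzetekw

rahuninw and restelw both end in -w yet inflect differently (derahuninw, farestelw), so the final letter is not what conditions the rule; the second-to-last letter is.
"wafzetekw" has second-to-last letter 'k'. The one such stem in the data (ropokd → piropokd) adds the prefix pi-, so the same rule applies.
The other patterns: stems whose second-to-last letter is 'n' add the prefix de-; stems whose second-to-last letter is 'l' or 's' add the prefix fa-.
So wafzetekw → piwafzetekw.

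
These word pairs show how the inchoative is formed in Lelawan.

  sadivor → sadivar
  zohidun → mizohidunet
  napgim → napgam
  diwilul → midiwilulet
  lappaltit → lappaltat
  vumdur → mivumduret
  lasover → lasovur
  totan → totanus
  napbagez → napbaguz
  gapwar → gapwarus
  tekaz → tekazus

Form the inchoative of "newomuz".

minewomuzet

"newomuz" has last vowel 'u'. The stems whose last vowel is 'u' (diwilul → midiwilulet, zohidun → mizohidunet, vumdur → mivumduret) add mi- … -et around the stem.
The other patterns: stems whose last vowel is 'a' add -us; stems whose last vowel is 'i' or 'o' change the last vowel to 'a'; stems whose last vowel is 'e' change the last vowel to 'u'.
So newomuz → minewomuzet.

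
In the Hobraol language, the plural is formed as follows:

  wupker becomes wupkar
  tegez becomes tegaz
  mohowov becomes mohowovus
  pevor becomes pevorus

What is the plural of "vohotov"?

vohotovus

wupker and pevor both end in -r yet inflect differently (wupkar, pevorus), so the final letter is not what conditions the rule; the last vowel is.
"vohotov" has last vowel 'o'. The stems whose last vowel is 'o' (mohowov → mohowovus, pevor → pevorus) add -us.
So vohotov → vohotovus.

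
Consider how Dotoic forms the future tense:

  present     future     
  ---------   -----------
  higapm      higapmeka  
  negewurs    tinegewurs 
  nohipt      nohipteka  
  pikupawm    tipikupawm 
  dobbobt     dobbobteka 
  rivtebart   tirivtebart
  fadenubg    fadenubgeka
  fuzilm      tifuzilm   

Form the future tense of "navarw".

"navarw" has second-to-last letter 'r'. The stems whose second-to-last letter is 'r' (rivtebart → tirivtebart, negewurs → tinegewurs) add the prefix ti-.
So navarw → tinavarw.

tinavarw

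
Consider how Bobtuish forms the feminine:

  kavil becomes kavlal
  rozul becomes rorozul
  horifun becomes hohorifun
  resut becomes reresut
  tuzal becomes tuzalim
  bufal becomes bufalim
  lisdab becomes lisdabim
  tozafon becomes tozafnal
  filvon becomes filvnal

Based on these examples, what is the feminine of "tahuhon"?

"tahuhon" has last vowel 'o'. The stems whose last vowel is 'o' (tozafon → tozafnal, filvon → filvnal) delete the last vowel and add -al.
The other patterns: stems whose last vowel is 'a' add -im; stems whose last vowel is 'u' repeat the first consonant+vowel as a prefix.
So tahuhon → tahuhnal.

tahuhnal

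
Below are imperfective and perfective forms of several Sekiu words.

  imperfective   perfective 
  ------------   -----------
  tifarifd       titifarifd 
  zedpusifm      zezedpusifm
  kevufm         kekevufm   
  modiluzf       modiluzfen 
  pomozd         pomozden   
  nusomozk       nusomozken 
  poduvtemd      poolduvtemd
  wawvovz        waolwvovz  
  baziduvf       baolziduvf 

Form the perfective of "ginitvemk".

giolnitvemk

tifarifd and pomozd both end in -d yet inflect differently (titifarifd, pomozden), so the final letter is not what conditions the rule; the second-to-last letter is.
"ginitvemk" has second-to-last letter 'm'. The one such stem in the data (poduvtemd → poolduvtemd) inserts -ol- after the first vowel (as do wawvovz, baziduvf), so the same rule applies.
So ginitvemk → giolnitvemk.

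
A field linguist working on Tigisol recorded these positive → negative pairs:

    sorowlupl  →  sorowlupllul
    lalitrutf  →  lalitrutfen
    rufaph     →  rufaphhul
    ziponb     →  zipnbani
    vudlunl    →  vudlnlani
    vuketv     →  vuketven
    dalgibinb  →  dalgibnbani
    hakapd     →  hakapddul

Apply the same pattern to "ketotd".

sorowlupl and vudlunl both end in -l yet inflect differently (sorowlupllul, vudlnlani), so the final letter is not what conditions the rule; the second-to-last letter is.
"ketotd" has second-to-last letter 't'. The stems whose second-to-last letter is 't' (vuketv → vuketven, lalitrutf → lalitrutfen) add -en.
The other patterns: stems whose second-to-last letter is 'p' double the final consonant and add -ul; stems whose second-to-last letter is 'n' delete the last vowel and add -ani.
So ketotd → ketotden.

ketotden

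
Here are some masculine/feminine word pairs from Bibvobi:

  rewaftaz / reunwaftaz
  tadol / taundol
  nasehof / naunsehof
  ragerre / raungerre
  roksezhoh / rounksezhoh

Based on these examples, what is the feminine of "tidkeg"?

tiundkeg

Every pair shown (rewaftaz → reunwaftaz, tadol → taundol, nasehof → naunsehof, …) follows the same rule: insert -un- after the first vowel.
So tidkeg → tiundkeg.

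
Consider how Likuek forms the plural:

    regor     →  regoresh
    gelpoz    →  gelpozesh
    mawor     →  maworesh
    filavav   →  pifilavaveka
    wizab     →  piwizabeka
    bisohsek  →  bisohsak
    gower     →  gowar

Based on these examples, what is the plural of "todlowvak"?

regor and gower both end in -r yet inflect differently (regoresh, gowar), so the final letter is not what conditions the rule; the last vowel is.
"todlowvak" has last vowel 'a'. The stems whose last vowel is 'a' (filavav → pifilavaveka, wizab → piwizabeka) add pi- … -eka around the stem.
So todlowvak → pitodlowvakeka.

pitodlowvakeka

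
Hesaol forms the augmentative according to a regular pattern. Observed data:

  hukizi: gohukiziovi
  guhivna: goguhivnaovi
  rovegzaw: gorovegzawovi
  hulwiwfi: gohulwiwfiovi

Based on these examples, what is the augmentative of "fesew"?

Every pair shown (hukizi → gohukiziovi, guhivna → goguhivnaovi, rovegzaw → gorovegzawovi, …) follows the same rule: add go- … -ovi around the stem.
So fesew → gofesewovi.

gofesewovi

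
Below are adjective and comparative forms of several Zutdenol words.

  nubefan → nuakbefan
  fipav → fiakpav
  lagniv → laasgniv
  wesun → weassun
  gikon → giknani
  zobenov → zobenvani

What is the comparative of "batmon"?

"batmon" has last vowel 'o'. The stems whose last vowel is 'o' (zobenov → zobenvani, gikon → giknani) delete the last vowel and add -ani.
The other patterns: stems whose last vowel is 'a' insert -ak- after the first vowel; stems whose last vowel is 'i' or 'u' insert -as- after the first vowel.
So batmon → batmnani.

batmnani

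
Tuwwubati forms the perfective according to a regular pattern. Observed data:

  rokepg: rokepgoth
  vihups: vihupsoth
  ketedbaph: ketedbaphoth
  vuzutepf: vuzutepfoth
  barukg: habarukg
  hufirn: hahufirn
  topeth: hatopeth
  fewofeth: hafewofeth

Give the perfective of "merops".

meropsoth

rokepg and barukg both end in -g yet inflect differently (rokepgoth, habarukg), so the final letter is not what conditions the rule; the second-to-last letter is.
"merops" has second-to-last letter 'p'. The stems whose second-to-last letter is 'p' (rokepg → rokepgoth, vihups → vihupsoth, ketedbaph → ketedbaphoth) add -oth.
The other pattern: stems whose second-to-last letter is 'k', 'r' or 't' add the prefix ha-.
So merops → meropsoth.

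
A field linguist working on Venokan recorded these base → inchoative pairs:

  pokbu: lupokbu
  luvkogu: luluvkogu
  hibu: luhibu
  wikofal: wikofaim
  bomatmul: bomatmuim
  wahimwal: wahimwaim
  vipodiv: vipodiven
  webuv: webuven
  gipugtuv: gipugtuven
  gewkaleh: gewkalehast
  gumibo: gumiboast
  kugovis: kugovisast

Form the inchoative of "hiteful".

hitefuim

"hiteful" ends in -l. The stems ending in -l (wikofal → wikofaim, bomatmul → bomatmuim, wahimwal → wahimwaim) drop the final letter and add -im.
The other patterns: stems ending in -u add the prefix lu-; stems ending in -v add -en; stems ending in -h, -o or -s add -ast.
So hiteful → hitefuim.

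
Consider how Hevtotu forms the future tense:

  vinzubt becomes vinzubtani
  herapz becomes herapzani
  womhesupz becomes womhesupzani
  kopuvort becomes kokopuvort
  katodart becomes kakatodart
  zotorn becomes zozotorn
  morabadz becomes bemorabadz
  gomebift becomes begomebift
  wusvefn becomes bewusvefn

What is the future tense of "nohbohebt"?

nohbohebtani

"nohbohebt" has second-to-last letter 'b'. The one such stem in the data (vinzubt → vinzubtani) adds -ani, so the same rule applies.
The other patterns: stems whose second-to-last letter is 'r' repeat the first consonant+vowel as a prefix; stems whose second-to-last letter is 'd' or 'f' add the prefix be-.
So nohbohebt → nohbohebtani.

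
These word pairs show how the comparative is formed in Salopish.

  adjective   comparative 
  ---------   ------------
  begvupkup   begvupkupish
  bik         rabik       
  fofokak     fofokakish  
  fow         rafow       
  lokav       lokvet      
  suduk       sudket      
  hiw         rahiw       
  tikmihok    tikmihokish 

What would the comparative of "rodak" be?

bik and suduk both end in -k yet inflect differently (rabik, sudket), so the final letter is not what conditions the rule; the number of vowels is.
"rodak" has 2 vowels. The stems with 2 vowels (suduk → sudket, lokav → lokvet) delete the last vowel and add -et.
The other patterns: stems with 1 vowel add the prefix ra-; stems with 3 vowels add -ish.
So rodak → rodket.

rodket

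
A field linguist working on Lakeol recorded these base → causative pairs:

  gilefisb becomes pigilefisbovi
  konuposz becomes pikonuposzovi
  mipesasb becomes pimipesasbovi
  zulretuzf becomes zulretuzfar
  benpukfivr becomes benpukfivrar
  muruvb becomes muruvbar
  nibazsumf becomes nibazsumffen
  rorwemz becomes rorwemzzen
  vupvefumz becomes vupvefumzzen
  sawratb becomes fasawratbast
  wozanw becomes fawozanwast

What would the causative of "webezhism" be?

gilefisb and muruvb both end in -b yet inflect differently (pigilefisbovi, muruvbar), so the final letter is not what conditions the rule; the second-to-last letter is.
"webezhism" has second-to-last letter 's'. The stems whose second-to-last letter is 's' (gilefisb → pigilefisbovi, konuposz → pikonuposzovi, mipesasb → pimipesasbovi) add pi- … -ovi around the stem.
So webezhism → piwebezhismovi.

piwebezhismovi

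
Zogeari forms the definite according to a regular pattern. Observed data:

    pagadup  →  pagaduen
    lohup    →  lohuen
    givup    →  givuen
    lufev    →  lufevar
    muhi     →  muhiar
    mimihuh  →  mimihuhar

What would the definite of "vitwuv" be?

pagadup and mimihuh both have last vowel 'u' yet inflect differently (pagaduen, mimihuhar), so the last vowel is not what conditions the rule; the final letter is.
"vitwuv" ends in -v. The one such stem in the data (lufev → lufevar) adds -ar, so the same rule applies.
The other pattern: stems ending in -p drop the final letter and add -en.
So vitwuv → vitwuvar.

vitwuvar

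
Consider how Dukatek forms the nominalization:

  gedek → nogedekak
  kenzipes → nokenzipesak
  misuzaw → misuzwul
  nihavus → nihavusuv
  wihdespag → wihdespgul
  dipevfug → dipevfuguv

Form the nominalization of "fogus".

fogusuv

"fogus" has last vowel 'u'. The stems whose last vowel is 'u' (dipevfug → dipevfuguv, nihavus → nihavusuv) add -uv.
The other patterns: stems whose last vowel is 'e' add no- … -ak around the stem; stems whose last vowel is 'a' delete the last vowel and add -ul.
So fogus → fogusuv.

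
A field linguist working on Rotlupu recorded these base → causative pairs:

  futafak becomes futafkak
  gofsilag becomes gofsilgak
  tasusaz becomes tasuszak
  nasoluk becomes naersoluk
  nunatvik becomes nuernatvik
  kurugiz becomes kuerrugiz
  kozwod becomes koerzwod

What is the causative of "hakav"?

hakvak

futafak and nasoluk both end in -k yet inflect differently (futafkak, naersoluk), so the final letter is not what conditions the rule; the last vowel is.
"hakav" has last vowel 'a'. The stems whose last vowel is 'a' (futafak → futafkak, gofsilag → gofsilgak, tasusaz → tasuszak) delete the last vowel and add -ak.
So hakav → hakvak.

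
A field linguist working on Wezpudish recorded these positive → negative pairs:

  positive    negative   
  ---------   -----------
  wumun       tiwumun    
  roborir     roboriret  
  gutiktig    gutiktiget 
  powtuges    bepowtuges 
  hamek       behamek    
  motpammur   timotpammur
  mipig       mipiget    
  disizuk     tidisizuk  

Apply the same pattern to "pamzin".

motpammur and roborir both end in -r yet inflect differently (timotpammur, roboriret), so the final letter is not what conditions the rule; the last vowel is.
"pamzin" has last vowel 'i'. The stems whose last vowel is 'i' (roborir → roboriret, mipig → mipiget, gutiktig → gutiktiget) add -et.
So pamzin → pamzinet.

pamzinet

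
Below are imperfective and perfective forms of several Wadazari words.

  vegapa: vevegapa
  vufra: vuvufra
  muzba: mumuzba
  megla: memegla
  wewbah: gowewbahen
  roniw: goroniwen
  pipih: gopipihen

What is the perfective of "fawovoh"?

"fawovoh" ends in -h. The stems ending in -h (wewbah → gowewbahen, pipih → gopipihen) add go- … -en around the stem.
So fawovoh → gofawovohen.

gofawovohen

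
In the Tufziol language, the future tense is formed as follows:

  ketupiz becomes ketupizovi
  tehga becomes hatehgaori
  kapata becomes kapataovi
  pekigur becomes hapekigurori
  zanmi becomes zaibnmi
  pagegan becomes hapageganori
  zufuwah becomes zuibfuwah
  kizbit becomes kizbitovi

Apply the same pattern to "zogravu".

"zogravu" begins with z-. The stems beginning with z- (zanmi → zaibnmi, zufuwah → zuibfuwah) insert -ib- after the first vowel.
So zogravu → zoibgravu.

zoibgravu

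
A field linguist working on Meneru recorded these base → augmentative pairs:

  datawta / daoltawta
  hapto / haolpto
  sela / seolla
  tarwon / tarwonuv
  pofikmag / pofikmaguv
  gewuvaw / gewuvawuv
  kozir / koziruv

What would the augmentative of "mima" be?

miolma

hapto and tarwon both have last vowel 'o' yet inflect differently (haolpto, tarwonuv), so the last vowel is not what conditions the rule; whether the stem ends in a vowel or a consonant is.
"mima" ends in a vowel. The stems ending in a vowel (datawta → daoltawta, hapto → haolpto, sela → seolla) insert -ol- after the first vowel.
The other pattern: stems ending in a consonant add -uv.
So mima → miolma.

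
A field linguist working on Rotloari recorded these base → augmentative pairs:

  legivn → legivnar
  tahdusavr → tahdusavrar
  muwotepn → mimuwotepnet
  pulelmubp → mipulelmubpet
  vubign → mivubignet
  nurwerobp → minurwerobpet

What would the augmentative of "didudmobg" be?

mididudmobget

legivn and muwotepn both end in -n yet inflect differently (legivnar, mimuwotepnet), so the final letter is not what conditions the rule; the second-to-last letter is.
"didudmobg" has second-to-last letter 'b'. The stems whose second-to-last letter is 'b' (pulelmubp → mipulelmubpet, nurwerobp → minurwerobpet) add mi- … -et around the stem.
The other pattern: stems whose second-to-last letter is 'v' add -ar.
So didudmobg → mididudmobget.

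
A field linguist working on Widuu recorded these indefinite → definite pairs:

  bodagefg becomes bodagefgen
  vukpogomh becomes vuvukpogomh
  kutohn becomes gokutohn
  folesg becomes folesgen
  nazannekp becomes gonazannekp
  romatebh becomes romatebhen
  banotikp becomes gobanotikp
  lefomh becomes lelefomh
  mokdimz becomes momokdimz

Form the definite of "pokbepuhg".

gopokbepuhg

lefomh and romatebh both end in -h yet inflect differently (lelefomh, romatebhen), so the final letter is not what conditions the rule; the second-to-last letter is.
"pokbepuhg" has second-to-last letter 'h'. The one such stem in the data (kutohn → gokutohn) adds the prefix go-, so the same rule applies.
The other patterns: stems whose second-to-last letter is 'm' repeat the first consonant+vowel as a prefix; stems whose second-to-last letter is 'b', 'f' or 's' add -en.
So pokbepuhg → gopokbepuhg.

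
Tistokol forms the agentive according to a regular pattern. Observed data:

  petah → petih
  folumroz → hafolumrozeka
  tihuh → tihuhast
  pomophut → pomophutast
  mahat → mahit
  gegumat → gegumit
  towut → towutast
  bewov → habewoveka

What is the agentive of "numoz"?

hanumozeka

"numoz" has last vowel 'o'. The stems whose last vowel is 'o' (folumroz → hafolumrozeka, bewov → habewoveka) add ha- … -eka around the stem.
So numoz → hanumozeka.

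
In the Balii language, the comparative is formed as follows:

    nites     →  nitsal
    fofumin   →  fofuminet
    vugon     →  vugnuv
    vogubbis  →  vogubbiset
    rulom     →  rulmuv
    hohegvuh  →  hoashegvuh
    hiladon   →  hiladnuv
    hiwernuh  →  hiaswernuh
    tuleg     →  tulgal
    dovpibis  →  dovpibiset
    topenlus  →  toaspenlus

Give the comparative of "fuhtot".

fuhttuv

"fuhtot" has last vowel 'o'. The stems whose last vowel is 'o' (vugon → vugnuv, hiladon → hiladnuv, rulom → rulmuv) delete the last vowel and add -uv.
So fuhtot → fuhttuv.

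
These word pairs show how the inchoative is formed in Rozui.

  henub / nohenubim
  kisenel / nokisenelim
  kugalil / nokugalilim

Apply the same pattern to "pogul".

Every pair shown (henub → nohenubim, kisenel → nokisenelim, kugalil → nokugalilim) follows the same rule: add no- … -im around the stem.
So pogul → nopogulim.

nopogulim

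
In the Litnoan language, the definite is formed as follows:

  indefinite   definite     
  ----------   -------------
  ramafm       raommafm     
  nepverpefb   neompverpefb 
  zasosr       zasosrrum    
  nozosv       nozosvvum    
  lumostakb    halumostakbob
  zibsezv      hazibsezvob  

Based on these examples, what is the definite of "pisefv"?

"pisefv" has second-to-last letter 'f'. The stems whose second-to-last letter is 'f' (ramafm → raommafm, nepverpefb → neompverpefb) insert -om- after the first vowel.
The other patterns: stems whose second-to-last letter is 's' double the final consonant and add -um; stems whose second-to-last letter is 'k' or 'z' add ha- … -ob around the stem.
So pisefv → piomsefv.

piomsefv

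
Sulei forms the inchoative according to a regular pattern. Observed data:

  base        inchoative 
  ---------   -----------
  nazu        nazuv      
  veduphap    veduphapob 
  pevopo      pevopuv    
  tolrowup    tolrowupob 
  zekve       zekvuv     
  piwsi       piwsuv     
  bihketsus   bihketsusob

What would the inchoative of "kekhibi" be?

tolrowup and nazu both have last vowel 'u' yet inflect differently (tolrowupob, nazuv), so the last vowel is not what conditions the rule; whether the stem ends in a vowel or a consonant is.
"kekhibi" ends in a vowel. The stems ending in a vowel (zekve → zekvuv, nazu → nazuv, pevopo → pevopuv) drop the final letter and add -uv.
The other pattern: stems ending in a consonant add -ob.
So kekhibi → kekhibuv.

kekhibuv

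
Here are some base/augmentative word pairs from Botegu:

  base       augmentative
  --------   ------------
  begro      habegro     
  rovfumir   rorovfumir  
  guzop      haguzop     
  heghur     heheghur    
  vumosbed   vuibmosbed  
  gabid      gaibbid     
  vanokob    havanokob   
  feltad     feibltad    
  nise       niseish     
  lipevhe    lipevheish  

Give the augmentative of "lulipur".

lululipur

nise and vumosbed both have last vowel 'e' yet inflect differently (niseish, vuibmosbed), so the last vowel is not what conditions the rule; the final letter is.
"lulipur" ends in -r. The stems ending in -r (heghur → heheghur, rovfumir → rorovfumir) repeat the first consonant+vowel as a prefix.
So lulipur → lululipur.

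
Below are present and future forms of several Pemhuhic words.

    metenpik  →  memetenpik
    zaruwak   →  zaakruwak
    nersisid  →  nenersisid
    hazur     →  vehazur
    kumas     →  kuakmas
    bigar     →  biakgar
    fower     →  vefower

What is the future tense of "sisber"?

zaruwak and metenpik both end in -k yet inflect differently (zaakruwak, memetenpik), so the final letter is not what conditions the rule; the last vowel is.
"sisber" has last vowel 'e'. The one such stem in the data (fower → vefower) adds the prefix ve-, so the same rule applies.
The other patterns: stems whose last vowel is 'a' insert -ak- after the first vowel; stems whose last vowel is 'i' repeat the first consonant+vowel as a prefix.
So sisber → vesisber.

vesisber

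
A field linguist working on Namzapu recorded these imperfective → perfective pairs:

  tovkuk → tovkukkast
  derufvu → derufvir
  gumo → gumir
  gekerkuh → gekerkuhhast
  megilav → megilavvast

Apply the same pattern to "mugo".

mugir

"mugo" ends in a vowel. The stems ending in a vowel (gumo → gumir, derufvu → derufvir) drop the final letter and add -ir.
The other pattern: stems ending in a consonant double the final consonant and add -ast.
So mugo → mugir.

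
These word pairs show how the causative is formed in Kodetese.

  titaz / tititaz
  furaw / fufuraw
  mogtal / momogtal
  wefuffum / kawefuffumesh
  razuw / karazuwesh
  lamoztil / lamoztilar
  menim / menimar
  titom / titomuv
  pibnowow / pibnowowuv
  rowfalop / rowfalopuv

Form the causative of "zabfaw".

zazabfaw

furaw and razuw both end in -w yet inflect differently (fufuraw, karazuwesh), so the final letter is not what conditions the rule; the last vowel is.
"zabfaw" has last vowel 'a'. The stems whose last vowel is 'a' (titaz → tititaz, furaw → fufuraw, mogtal → momogtal) repeat the first consonant+vowel as a prefix.
The other patterns: stems whose last vowel is 'u' add ka- … -esh around the stem; stems whose last vowel is 'i' add -ar; stems whose last vowel is 'o' add -uv.
So zabfaw → zazabfaw.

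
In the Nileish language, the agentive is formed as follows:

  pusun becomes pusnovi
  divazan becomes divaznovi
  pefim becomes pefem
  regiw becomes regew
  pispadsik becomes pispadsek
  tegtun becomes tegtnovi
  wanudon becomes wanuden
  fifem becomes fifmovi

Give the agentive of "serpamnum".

serpamnmovi

"serpamnum" has last vowel 'u'. The stems whose last vowel is 'u' (pusun → pusnovi, tegtun → tegtnovi) delete the last vowel and add -ovi.
So serpamnum → serpamnmovi.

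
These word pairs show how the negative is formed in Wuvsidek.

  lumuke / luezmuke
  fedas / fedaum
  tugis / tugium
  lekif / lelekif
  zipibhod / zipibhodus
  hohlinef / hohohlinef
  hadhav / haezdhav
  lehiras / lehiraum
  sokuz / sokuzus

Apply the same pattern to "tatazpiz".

tatazpizus

hohlinef and lumuke both have last vowel 'e' yet inflect differently (hohohlinef, luezmuke), so the last vowel is not what conditions the rule; the final letter is.
"tatazpiz" ends in -z. The one such stem in the data (sokuz → sokuzus) adds -us, so the same rule applies.
The other patterns: stems ending in -f repeat the first consonant+vowel as a prefix; stems ending in -e or -v insert -ez- after the first vowel; stems ending in -s drop the final letter and add -um.
So tatazpiz → tatazpizus.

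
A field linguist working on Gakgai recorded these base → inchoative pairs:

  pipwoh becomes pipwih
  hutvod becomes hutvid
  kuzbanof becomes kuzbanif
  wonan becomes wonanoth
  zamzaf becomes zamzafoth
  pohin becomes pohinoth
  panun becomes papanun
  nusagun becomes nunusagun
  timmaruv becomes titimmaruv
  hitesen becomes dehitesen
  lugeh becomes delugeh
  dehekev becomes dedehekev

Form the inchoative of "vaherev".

kuzbanof and zamzaf both end in -f yet inflect differently (kuzbanif, zamzafoth), so the final letter is not what conditions the rule; the last vowel is.
"vaherev" has last vowel 'e'. The stems whose last vowel is 'e' (hitesen → dehitesen, lugeh → delugeh, dehekev → dedehekev) add the prefix de-.
The other patterns: stems whose last vowel is 'o' change the last vowel to 'i'; stems whose last vowel is 'a' or 'i' add -oth; stems whose last vowel is 'u' repeat the first consonant+vowel as a prefix.
So vaherev → devaherev.

devaherev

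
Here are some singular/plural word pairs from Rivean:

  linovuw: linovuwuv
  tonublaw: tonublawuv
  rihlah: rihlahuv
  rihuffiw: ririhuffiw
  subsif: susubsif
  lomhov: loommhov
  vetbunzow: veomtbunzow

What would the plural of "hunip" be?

huhunip

linovuw and rihuffiw both end in -w yet inflect differently (linovuwuv, ririhuffiw), so the final letter is not what conditions the rule; the last vowel is.
"hunip" has last vowel 'i'. The stems whose last vowel is 'i' (rihuffiw → ririhuffiw, subsif → susubsif) repeat the first consonant+vowel as a prefix.
So hunip → huhunip.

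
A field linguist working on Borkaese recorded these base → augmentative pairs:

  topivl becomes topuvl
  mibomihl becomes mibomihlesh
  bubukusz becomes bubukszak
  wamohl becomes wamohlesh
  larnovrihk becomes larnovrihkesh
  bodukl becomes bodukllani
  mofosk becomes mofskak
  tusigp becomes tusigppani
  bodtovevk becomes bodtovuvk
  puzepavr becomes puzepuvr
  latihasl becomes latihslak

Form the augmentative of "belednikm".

larnovrihk and mofosk both end in -k yet inflect differently (larnovrihkesh, mofskak), so the final letter is not what conditions the rule; the second-to-last letter is.
"belednikm" has second-to-last letter 'k'. The one such stem in the data (bodukl → bodukllani) doubles the final consonant and adds -ani (as does tusigp), so the same rule applies.
The other patterns: stems whose second-to-last letter is 'h' add -esh; stems whose second-to-last letter is 's' delete the last vowel and add -ak; stems whose second-to-last letter is 'v' change the last vowel to 'u'.
So belednikm → belednikmmani.

belednikmmani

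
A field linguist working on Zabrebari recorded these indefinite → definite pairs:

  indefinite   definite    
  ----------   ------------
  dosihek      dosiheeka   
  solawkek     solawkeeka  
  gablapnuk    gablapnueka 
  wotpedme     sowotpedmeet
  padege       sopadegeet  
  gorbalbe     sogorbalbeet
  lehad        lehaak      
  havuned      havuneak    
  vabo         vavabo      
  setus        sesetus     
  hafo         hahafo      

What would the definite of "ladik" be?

dosihek and wotpedme both have last vowel 'e' yet inflect differently (dosiheeka, sowotpedmeet), so the last vowel is not what conditions the rule; the final letter is.
"ladik" ends in -k. The stems ending in -k (dosihek → dosiheeka, solawkek → solawkeeka, gablapnuk → gablapnueka) drop the final letter and add -eka.
The other patterns: stems ending in -e add so- … -et around the stem; stems ending in -d drop the final letter and add -ak; stems ending in -o or -s repeat the first consonant+vowel as a prefix.
So ladik → ladieka.

ladieka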